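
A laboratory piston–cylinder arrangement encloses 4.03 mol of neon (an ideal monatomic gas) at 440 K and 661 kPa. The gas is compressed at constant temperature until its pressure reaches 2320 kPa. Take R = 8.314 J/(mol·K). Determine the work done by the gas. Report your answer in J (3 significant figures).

W ≈ -18500 J

Isothermal process: W = nRT ln(V₂/V₁) = nRT ln(P₁/P₂).
W = (4.03)(8.314)(440) × ln(661/2320)
  = 14742 × ln(0.2849) = 14742 × -1.256
W_by_gas = -18510 J.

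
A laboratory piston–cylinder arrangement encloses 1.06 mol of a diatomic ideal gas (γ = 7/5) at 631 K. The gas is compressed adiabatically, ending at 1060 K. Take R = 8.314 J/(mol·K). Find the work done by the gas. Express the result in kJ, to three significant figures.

Adiabatic ⇒ Q = 0, so W_by = −ΔU = nCᵥ(T₁ − T₂).
Cᵥ = 5R/2 = 20.79 J/(mol·K).
W = (1.06)(20.79)(631 − 1060) = -9452 J.

W ≈ -9.45 kJ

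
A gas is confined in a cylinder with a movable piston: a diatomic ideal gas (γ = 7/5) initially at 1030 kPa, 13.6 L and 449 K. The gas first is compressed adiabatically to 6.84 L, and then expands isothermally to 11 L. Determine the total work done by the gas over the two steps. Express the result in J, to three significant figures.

Step 1 (adiabatic): W = (P₁V₁ − P₂V₂)/(γ−1) = (14008 − 18440)/0.4 = -11081 J.
After step 1: P = 2696 kPa, V = 6.84 L, T = 591.1 K.
Step 2 (isothermal): W = P₁V₁ ln(V₂/V₁) = (18440) ln(11/6.84) = 8761 J.
W_total = -11081 + 8761 = -2320 J.

W_total ≈ -2320 J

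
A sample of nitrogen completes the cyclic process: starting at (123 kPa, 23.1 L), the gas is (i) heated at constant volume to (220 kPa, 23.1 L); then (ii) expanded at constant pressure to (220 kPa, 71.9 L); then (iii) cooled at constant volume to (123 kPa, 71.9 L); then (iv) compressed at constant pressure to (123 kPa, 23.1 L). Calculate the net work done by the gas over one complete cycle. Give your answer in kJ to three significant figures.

W_net ≈ 4.73 kJ

Constant-volume legs do no work.
W(ii) = (220)(71.9 − 23.1) = 10736 J; W(iv) = (123)(23.1 − 71.9) = -6002 J.
W_net = 10736 − 6002 = 4734 J (the clockwise enclosed area).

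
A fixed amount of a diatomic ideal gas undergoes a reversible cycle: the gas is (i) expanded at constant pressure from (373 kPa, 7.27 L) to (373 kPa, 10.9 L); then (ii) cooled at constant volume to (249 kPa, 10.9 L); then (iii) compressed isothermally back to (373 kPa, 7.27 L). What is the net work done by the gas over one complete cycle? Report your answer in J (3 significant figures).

W_net ≈ 255 J

Leg (i): W = PΔV = (373)(10.9 − 7.27) = 1354 J.
Leg (ii): W = 0.
Leg (iii): W = PᵢVᵢ ln(V_f/Vᵢ) = (2714) ln(7.27/10.9) = -1099 J.
W_net = 1354 − 1099 = 254.8 J.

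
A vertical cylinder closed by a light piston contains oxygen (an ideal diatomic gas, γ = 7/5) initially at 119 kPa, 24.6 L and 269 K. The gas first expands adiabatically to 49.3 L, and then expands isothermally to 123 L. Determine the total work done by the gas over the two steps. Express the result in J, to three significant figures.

Step 1 (adiabatic): W = (P₁V₁ − P₂V₂)/(γ−1) = (2927 − 2217)/0.4 = 1777 J.
After step 1: P = 44.96 kPa, V = 49.3 L, T = 203.7 K.
Step 2 (isothermal): W = P₁V₁ ln(V₂/V₁) = (2217) ln(123/49.3) = 2027 J.
W_total = 1777 + 2027 = 3803 J.

W_total ≈ 3800 J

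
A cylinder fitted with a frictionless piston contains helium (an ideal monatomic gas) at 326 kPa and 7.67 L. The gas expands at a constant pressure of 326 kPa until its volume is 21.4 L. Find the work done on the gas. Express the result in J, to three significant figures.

Isobaric: W = P ΔV.
W = (326 kPa)(21.4 − 7.67 L) = (326)(13.73) = 4476 J.
Work on gas = −W_by = -4476 J.

W ≈ -4480 J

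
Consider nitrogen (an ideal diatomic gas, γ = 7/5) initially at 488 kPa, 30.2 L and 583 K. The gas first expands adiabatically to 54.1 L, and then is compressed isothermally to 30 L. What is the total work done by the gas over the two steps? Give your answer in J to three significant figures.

W_total ≈ 781 J

Step 1 (adiabatic): W = (P₁V₁ − P₂V₂)/(γ−1) = (14738 − 11672)/0.4 = 7664 J.
After step 1: P = 215.8 kPa, V = 54.1 L, T = 461.7 K.
Step 2 (isothermal): W = P₁V₁ ln(V₂/V₁) = (11672) ln(30/54.1) = -6882 J.
W_total = 7664 − 6882 = 781.3 J.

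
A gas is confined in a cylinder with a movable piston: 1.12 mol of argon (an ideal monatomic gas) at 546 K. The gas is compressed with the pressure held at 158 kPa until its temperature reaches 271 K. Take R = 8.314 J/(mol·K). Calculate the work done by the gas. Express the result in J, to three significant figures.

W ≈ -2560 J

Isobaric: W = P ΔV = nR ΔT.
W = (1.12)(8.314)(271 − 546) = -2561 J.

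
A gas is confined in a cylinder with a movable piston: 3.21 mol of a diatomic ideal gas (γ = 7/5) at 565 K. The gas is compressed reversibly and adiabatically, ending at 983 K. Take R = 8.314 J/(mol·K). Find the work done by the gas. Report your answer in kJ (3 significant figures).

W ≈ -27.9 kJ

Adiabatic ⇒ Q = 0, so W_by = −ΔU = nCᵥ(T₁ − T₂).
Cᵥ = 5R/2 = 20.79 J/(mol·K).
W = (3.21)(20.79)(565 − 983) = -27889 J.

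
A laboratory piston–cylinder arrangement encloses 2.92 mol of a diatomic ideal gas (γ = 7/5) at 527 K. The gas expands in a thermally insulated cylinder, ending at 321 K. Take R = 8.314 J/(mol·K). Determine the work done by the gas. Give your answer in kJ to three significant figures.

W ≈ 12.5 kJ

Adiabatic ⇒ Q = 0, so W_by = −ΔU = nCᵥ(T₁ − T₂).
Cᵥ = 5R/2 = 20.79 J/(mol·K).
W = (2.92)(20.79)(527 − 321) = 12503 J.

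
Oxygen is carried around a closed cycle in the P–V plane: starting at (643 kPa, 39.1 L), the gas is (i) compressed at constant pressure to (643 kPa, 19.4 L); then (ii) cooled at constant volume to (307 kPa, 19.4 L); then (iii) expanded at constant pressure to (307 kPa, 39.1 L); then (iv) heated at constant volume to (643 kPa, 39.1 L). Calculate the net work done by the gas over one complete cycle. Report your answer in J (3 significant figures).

W_net ≈ -6620 J

Constant-volume legs do no work.
W(i) = (643)(19.4 − 39.1) = -12667 J; W(iii) = (307)(39.1 − 19.4) = 6048 J.
W_net = -12667 + 6048 = -6619 J (the counter-clockwise enclosed area).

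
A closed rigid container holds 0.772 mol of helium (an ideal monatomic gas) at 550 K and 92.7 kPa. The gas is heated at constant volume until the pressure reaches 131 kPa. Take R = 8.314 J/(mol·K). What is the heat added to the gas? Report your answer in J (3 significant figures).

Q ≈ 2190 J

Constant volume ⇒ W = 0, so Q = ΔU = nCᵥΔT with Cᵥ = 3R/2 = 12.47 J/(mol·K).
At constant V, T₂/T₁ = P₂/P₁ ⇒ ΔT = T₁(P₂/P₁ − 1) = 550·(131/92.7 − 1) = 227.2 K.
ΔU = (0.772)(12.47)(227.2) = 2188 J.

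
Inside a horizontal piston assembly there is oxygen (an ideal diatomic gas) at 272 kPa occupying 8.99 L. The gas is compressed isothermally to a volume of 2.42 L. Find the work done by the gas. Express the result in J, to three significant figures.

W ≈ -3210 J

Isothermal: W = nRT ln(V₂/V₁) = P₁V₁ ln(V₂/V₁).
P₁V₁ = (272 kPa)(8.99 L) = 2445 J.
W = 2445 × ln(2.42/8.99) = 2445 × -1.312
W_by_gas = -3209 J.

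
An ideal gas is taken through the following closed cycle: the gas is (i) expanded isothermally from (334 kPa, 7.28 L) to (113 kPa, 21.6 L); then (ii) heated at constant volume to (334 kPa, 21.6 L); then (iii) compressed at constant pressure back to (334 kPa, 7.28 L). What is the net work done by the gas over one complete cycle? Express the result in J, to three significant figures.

Leg (i): W = PᵢVᵢ ln(V_f/Vᵢ) = (2432) ln(21.6/7.28) = 2644 J.
Leg (ii): W = 0.
Leg (iii): W = PΔV = (334)(7.28 − 21.6) = -4783 J.
W_net = 2644 − 4783 = -2138 J.

W_net ≈ -2140 J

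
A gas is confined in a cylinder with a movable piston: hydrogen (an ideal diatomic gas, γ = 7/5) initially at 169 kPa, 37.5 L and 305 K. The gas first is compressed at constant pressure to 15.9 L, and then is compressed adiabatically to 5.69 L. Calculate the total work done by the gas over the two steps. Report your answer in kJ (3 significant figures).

Step 1 (isobaric): W = PΔV = (169 kPa)(15.9 − 37.5 L) = -3650 J.
After step 1: P = 169 kPa, V = 15.9 L, T = 129.3 K.
Step 2 (adiabatic): W = (P₁V₁ − P₂V₂)/(γ−1) = (2687 − 4053)/0.4 = -3415 J.
W_total = -3650 − 3415 = -7066 J.

W_total ≈ -7.07 kJ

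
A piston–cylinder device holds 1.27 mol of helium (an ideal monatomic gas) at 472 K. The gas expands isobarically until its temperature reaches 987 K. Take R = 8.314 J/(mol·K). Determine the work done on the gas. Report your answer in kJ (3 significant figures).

Isobaric: W = P ΔV = nR ΔT.
W = (1.27)(8.314)(987 − 472) = 5438 J.
Work on gas = −W_by = -5438 J.

W ≈ -5.44 kJ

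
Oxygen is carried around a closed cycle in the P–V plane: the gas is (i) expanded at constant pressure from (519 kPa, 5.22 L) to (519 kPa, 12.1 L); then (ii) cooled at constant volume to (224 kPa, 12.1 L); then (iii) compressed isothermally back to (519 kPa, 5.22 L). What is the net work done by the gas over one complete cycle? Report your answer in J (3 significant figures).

W_net ≈ 1290 J

Leg (i): W = PΔV = (519)(12.1 − 5.22) = 3571 J.
Leg (ii): W = 0.
Leg (iii): W = PᵢVᵢ ln(V_f/Vᵢ) = (2710) ln(5.22/12.1) = -2279 J.
W_net = 3571 − 2279 = 1292 J.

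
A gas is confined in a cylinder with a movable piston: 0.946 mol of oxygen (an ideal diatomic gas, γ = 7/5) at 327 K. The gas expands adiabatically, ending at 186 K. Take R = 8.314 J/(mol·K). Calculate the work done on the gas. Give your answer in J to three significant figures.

W ≈ -2770 J

Adiabatic ⇒ Q = 0, so W_by = −ΔU = nCᵥ(T₁ − T₂).
Cᵥ = 5R/2 = 20.79 J/(mol·K).
W = (0.946)(20.79)(327 − 186) = 2772 J.
Work on gas = −W_by = -2772 J.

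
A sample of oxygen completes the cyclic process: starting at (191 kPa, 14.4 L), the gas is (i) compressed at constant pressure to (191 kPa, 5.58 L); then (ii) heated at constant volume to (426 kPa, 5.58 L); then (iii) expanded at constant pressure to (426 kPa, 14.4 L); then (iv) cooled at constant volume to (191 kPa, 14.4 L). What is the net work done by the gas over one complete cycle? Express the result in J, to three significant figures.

Constant-volume legs do no work.
W(i) = (191)(5.58 − 14.4) = -1685 J; W(iii) = (426)(14.4 − 5.58) = 3757 J.
W_net = -1685 + 3757 = 2073 J (the clockwise enclosed area).

W_net ≈ 2070 J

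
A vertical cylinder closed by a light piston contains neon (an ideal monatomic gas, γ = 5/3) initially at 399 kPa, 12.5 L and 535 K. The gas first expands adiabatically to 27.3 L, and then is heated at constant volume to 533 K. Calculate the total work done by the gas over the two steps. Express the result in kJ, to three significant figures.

W_total ≈ 3.04 kJ

Step 1 (adiabatic): W = (P₁V₁ − P₂V₂)/(γ−1) = (4988 − 2963)/0.667 = 3037 J.
Step 2 (isochoric): W = 0 (constant volume).
W_total = 3037 + 0 = 3037 J.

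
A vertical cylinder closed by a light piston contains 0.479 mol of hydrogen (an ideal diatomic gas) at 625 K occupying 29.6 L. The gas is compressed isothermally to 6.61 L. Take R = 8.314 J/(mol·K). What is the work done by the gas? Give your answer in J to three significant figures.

W ≈ -3730 J

Isothermal: W = nRT ln(V₂/V₁).
W = (0.479)(8.314)(625) × ln(6.61/29.6)
  = 2489 × -1.499
W_by_gas = -3731 J.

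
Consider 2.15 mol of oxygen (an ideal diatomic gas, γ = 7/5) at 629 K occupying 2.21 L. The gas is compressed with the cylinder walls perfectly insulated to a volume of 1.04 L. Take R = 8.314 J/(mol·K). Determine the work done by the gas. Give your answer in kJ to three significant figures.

W ≈ -9.89 kJ

Adiabatic: TV^(γ−1) = const with γ = 7/5.
T₂ = T₁ (V₁/V₂)^(γ−1) = 629 × (2.21/1.04)^0.4 = 629 × 1.352 = 850.3 K.
W_by = nCᵥ(T₁ − T₂) = (2.15)(20.79)(629 − 850.3) = -9891 J.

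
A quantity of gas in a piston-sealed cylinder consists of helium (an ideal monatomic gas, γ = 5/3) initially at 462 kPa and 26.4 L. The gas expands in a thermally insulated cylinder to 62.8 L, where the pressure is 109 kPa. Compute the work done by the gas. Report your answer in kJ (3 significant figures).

W ≈ 8.03 kJ

Adiabatic: W = (P₁V₁ − P₂V₂)/(γ − 1) with γ = 5/3.
P₁V₁ = 12197 J, P₂V₂ = 6845 J.
W = (12197 − 6845) / 0.6667 = 8027 J.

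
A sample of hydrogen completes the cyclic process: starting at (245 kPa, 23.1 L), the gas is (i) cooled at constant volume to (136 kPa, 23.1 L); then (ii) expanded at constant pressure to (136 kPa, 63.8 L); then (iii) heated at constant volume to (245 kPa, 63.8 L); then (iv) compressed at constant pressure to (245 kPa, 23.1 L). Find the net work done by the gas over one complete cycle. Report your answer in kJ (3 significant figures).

Constant-volume legs do no work.
W(ii) = (136)(63.8 − 23.1) = 5535 J; W(iv) = (245)(23.1 − 63.8) = -9971 J.
W_net = 5535 − 9971 = -4436 J (the counter-clockwise enclosed area).

W_net ≈ -4.44 kJ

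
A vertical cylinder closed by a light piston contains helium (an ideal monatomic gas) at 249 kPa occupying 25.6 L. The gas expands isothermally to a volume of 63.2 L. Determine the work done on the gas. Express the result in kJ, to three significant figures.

Isothermal: W = nRT ln(V₂/V₁) = P₁V₁ ln(V₂/V₁).
P₁V₁ = (249 kPa)(25.6 L) = 6374 J.
W = 6374 × ln(63.2/25.6) = 6374 × 0.9037
W_by_gas = 5761 J; work on gas = −W_by = -5761 J.

W ≈ -5.76 kJ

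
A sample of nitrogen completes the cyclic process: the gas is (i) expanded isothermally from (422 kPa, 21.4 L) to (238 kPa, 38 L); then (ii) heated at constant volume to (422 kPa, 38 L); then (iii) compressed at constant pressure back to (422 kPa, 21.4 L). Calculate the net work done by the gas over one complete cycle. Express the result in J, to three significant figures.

Leg (i): W = PᵢVᵢ ln(V_f/Vᵢ) = (9031) ln(38/21.4) = 5185 J.
Leg (ii): W = 0.
Leg (iii): W = PΔV = (422)(21.4 − 38) = -7005 J.
W_net = 5185 − 7005 = -1820 J.

W_net ≈ -1820 J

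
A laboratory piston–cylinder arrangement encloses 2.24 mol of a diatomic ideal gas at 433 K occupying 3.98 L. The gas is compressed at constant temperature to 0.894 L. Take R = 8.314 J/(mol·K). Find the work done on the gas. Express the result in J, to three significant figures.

W ≈ 12000 J

Isothermal: W = nRT ln(V₂/V₁).
W = (2.24)(8.314)(433) × ln(0.894/3.98)
  = 8064 × -1.493
W_by_gas = -12042 J; work on gas = −W_by = 12042 J.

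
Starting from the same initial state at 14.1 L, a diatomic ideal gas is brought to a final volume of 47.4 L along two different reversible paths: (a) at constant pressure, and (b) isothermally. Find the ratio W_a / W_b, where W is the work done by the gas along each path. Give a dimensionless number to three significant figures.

W_a / W_b ≈ 1.95

Path (a) isobaric: W = P₁(V₂ − V₁) → W_a/(P₁V₁) = 2.362.
Path (b) isothermal: W = P₁V₁ ln(V₂/V₁) → W_b/(P₁V₁) = 1.212.
W_a / W_b = 2.362 / 1.212 = 1.948.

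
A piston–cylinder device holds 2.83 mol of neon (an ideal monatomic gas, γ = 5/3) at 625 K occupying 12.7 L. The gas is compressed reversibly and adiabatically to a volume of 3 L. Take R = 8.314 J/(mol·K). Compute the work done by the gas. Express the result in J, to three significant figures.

Adiabatic: TV^(γ−1) = const with γ = 5/3.
T₂ = T₁ (V₁/V₂)^(γ−1) = 625 × (12.7/3)^0.667 = 625 × 2.617 = 1636 K.
W_by = nCᵥ(T₁ − T₂) = (2.83)(12.47)(625 − 1636) = -35666 J.

W ≈ -35700 J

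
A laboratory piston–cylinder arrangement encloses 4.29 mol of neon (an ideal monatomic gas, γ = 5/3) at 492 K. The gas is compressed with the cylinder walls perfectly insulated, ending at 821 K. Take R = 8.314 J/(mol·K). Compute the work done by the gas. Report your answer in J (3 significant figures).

Adiabatic ⇒ Q = 0, so W_by = −ΔU = nCᵥ(T₁ − T₂).
Cᵥ = 3R/2 = 12.47 J/(mol·K).
W = (4.29)(12.47)(492 − 821) = -17602 J.

W ≈ -17600 J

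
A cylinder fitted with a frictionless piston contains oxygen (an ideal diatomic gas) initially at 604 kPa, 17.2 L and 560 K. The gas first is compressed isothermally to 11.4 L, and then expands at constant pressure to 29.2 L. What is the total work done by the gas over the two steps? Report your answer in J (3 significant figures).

W_total ≈ 11900 J

Step 1 (isothermal): W = P₁V₁ ln(V₂/V₁) = (10389) ln(11.4/17.2) = -4273 J.
After step 1: P = 911.3 kPa, V = 11.4 L, T = 560 K.
Step 2 (isobaric): W = PΔV = (911.3 kPa)(29.2 − 11.4 L) = 16221 J.
W_total = -4273 + 16221 = 11948 J.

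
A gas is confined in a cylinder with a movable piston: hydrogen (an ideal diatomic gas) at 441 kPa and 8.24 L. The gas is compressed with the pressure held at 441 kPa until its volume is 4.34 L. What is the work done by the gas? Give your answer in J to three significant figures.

W ≈ -1720 J

Isobaric: W = P ΔV.
W = (441 kPa)(4.34 − 8.24 L) = (441)(-3.9) = -1720 J.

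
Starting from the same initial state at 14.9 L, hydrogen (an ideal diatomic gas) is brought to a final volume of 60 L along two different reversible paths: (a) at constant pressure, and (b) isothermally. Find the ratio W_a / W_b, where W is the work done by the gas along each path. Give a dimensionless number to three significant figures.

Path (a) isobaric: W = P₁(V₂ − V₁) → W_a/(P₁V₁) = 3.027.
Path (b) isothermal: W = P₁V₁ ln(V₂/V₁) → W_b/(P₁V₁) = 1.393.
W_a / W_b = 3.027 / 1.393 = 2.173.

W_a / W_b ≈ 2.17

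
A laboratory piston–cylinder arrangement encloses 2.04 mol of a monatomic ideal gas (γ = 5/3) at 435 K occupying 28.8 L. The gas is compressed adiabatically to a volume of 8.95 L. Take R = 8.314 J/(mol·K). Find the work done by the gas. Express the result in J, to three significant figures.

Adiabatic: TV^(γ−1) = const with γ = 5/3.
T₂ = T₁ (V₁/V₂)^(γ−1) = 435 × (28.8/8.95)^0.667 = 435 × 2.18 = 948.1 K.
W_by = nCᵥ(T₁ − T₂) = (2.04)(12.47)(435 − 948.1) = -13055 J.

W ≈ -13100 J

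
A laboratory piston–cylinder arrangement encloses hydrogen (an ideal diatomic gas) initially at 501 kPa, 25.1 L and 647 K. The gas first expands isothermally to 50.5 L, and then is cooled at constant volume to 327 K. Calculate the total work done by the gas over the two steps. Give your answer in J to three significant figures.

Step 1 (isothermal): W = P₁V₁ ln(V₂/V₁) = (12575) ln(50.5/25.1) = 8791 J.
Step 2 (isochoric): W = 0 (constant volume).
W_total = 8791 + 0 = 8791 J.

W_total ≈ 8790 J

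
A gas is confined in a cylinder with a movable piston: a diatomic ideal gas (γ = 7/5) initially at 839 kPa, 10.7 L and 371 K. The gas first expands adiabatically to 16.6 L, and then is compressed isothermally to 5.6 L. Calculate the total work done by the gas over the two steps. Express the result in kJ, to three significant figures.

W_total ≈ -4.57 kJ

Step 1 (adiabatic): W = (P₁V₁ − P₂V₂)/(γ−1) = (8977 − 7531)/0.4 = 3616 J.
After step 1: P = 453.7 kPa, V = 16.6 L, T = 311.2 K.
Step 2 (isothermal): W = P₁V₁ ln(V₂/V₁) = (7531) ln(5.6/16.6) = -8184 J.
W_total = 3616 − 8184 = -4568 J.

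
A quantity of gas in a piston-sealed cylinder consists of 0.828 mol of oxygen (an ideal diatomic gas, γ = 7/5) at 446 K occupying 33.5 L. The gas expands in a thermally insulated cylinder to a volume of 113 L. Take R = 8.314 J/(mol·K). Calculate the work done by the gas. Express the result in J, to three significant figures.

Adiabatic: TV^(γ−1) = const with γ = 7/5.
T₂ = T₁ (V₁/V₂)^(γ−1) = 446 × (33.5/113)^0.4 = 446 × 0.6149 = 274.2 K.
W_by = nCᵥ(T₁ − T₂) = (0.828)(20.79)(446 − 274.2) = 2956 J.

W ≈ 2960 J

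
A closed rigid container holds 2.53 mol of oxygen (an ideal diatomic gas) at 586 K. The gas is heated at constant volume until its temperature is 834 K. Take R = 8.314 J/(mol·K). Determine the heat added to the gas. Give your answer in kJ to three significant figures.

Constant volume ⇒ W = 0, so Q = ΔU = nCᵥΔT with Cᵥ = 5R/2 = 20.79 J/(mol·K).
ΔU = (2.53)(20.79)(834 − 586) = 13041 J.

Q ≈ 13.0 kJ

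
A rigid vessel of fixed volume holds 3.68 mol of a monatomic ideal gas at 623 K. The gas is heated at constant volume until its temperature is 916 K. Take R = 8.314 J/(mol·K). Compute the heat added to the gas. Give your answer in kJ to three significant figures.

Q ≈ 13.4 kJ

Constant volume ⇒ W = 0, so Q = ΔU = nCᵥΔT with Cᵥ = 3R/2 = 12.47 J/(mol·K).
ΔU = (3.68)(12.47)(916 − 623) = 13447 J.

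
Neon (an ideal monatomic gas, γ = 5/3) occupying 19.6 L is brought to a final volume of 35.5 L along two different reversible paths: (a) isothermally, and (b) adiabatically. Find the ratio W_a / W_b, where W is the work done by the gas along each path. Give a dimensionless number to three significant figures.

Path (a) isothermal: W = P₁V₁ ln(V₂/V₁) → W_a/(P₁V₁) = 0.594.
Path (b) adiabatic: W = P₁V₁(1 − (V₁/V₂)^(γ−1))/(γ−1) → W_b/(P₁V₁) = 0.4905.
W_a / W_b = 0.594 / 0.4905 = 1.211.

W_a / W_b ≈ 1.21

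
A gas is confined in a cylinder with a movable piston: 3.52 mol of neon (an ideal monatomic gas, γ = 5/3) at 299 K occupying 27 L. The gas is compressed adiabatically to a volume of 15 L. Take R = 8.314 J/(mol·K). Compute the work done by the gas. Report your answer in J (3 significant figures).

Adiabatic: TV^(γ−1) = const with γ = 5/3.
T₂ = T₁ (V₁/V₂)^(γ−1) = 299 × (27/15)^0.667 = 299 × 1.48 = 442.4 K.
W_by = nCᵥ(T₁ − T₂) = (3.52)(12.47)(299 − 442.4) = -6297 J.

W ≈ -6300 J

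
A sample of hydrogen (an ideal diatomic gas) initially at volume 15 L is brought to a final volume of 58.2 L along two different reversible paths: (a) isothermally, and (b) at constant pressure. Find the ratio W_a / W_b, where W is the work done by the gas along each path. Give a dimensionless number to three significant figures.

Path (a) isothermal: W = P₁V₁ ln(V₂/V₁) → W_a/(P₁V₁) = 1.356.
Path (b) isobaric: W = P₁(V₂ − V₁) → W_b/(P₁V₁) = 2.88.
W_a / W_b = 1.356 / 2.88 = 0.4708.

W_a / W_b ≈ 0.471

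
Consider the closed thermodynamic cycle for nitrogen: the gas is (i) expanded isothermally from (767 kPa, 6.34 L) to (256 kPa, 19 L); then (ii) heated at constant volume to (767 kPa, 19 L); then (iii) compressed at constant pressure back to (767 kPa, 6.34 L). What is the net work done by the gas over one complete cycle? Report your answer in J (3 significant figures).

W_net ≈ -4370 J

Leg (i): W = PᵢVᵢ ln(V_f/Vᵢ) = (4863) ln(19/6.34) = 5337 J.
Leg (ii): W = 0.
Leg (iii): W = PΔV = (767)(6.34 − 19) = -9710 J.
W_net = 5337 − 9710 = -4373 J.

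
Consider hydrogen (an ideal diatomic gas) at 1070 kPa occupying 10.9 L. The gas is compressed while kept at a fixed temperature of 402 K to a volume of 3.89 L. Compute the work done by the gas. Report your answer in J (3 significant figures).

W ≈ -12000 J

Isothermal: W = nRT ln(V₂/V₁) = P₁V₁ ln(V₂/V₁).
P₁V₁ = (1070 kPa)(10.9 L) = 11663 J.
W = 11663 × ln(3.89/10.9) = 11663 × -1.03
W_by_gas = -12017 J.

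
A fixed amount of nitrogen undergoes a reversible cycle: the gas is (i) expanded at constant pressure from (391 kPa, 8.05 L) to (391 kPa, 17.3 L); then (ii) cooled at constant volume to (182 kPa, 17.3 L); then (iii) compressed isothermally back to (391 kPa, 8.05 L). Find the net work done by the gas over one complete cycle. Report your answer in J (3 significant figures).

W_net ≈ 1210 J

Leg (i): W = PΔV = (391)(17.3 − 8.05) = 3617 J.
Leg (ii): W = 0.
Leg (iii): W = PᵢVᵢ ln(V_f/Vᵢ) = (3149) ln(8.05/17.3) = -2409 J.
W_net = 3617 − 2409 = 1208 J.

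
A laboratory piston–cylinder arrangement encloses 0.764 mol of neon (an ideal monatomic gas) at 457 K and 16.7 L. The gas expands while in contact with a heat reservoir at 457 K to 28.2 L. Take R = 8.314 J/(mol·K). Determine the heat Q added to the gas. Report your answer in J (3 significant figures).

Q ≈ 1520 J

Isothermal ⇒ ΔU = 0, so Q = W = nRT ln(V₂/V₁).
Q = (0.764)(8.314)(457) ln(28.2/16.7) = 2903 × 0.5239 = 1521 J.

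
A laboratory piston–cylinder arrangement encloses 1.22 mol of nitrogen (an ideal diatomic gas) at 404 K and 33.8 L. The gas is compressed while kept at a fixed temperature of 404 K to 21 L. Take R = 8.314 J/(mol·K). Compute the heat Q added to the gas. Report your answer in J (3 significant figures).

Q ≈ -1950 J

Isothermal ⇒ ΔU = 0, so Q = W = nRT ln(V₂/V₁).
Q = (1.22)(8.314)(404) ln(21/33.8) = 4098 × -0.4759 = -1950 J.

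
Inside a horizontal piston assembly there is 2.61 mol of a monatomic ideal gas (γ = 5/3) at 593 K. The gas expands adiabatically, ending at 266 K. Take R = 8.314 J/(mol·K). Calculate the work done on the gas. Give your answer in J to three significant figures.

Adiabatic ⇒ Q = 0, so W_by = −ΔU = nCᵥ(T₁ − T₂).
Cᵥ = 3R/2 = 12.47 J/(mol·K).
W = (2.61)(12.47)(593 − 266) = 10644 J.
Work on gas = −W_by = -10644 J.

W ≈ -10600 J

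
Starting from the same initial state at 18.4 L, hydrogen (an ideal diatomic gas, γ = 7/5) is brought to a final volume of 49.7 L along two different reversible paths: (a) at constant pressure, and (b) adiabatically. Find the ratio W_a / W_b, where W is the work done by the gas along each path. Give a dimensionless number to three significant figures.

W_a / W_b ≈ 2.07

Path (a) isobaric: W = P₁(V₂ − V₁) → W_a/(P₁V₁) = 1.701.
Path (b) adiabatic: W = P₁V₁(1 − (V₁/V₂)^(γ−1))/(γ−1) → W_b/(P₁V₁) = 0.8199.
W_a / W_b = 1.701 / 0.8199 = 2.075.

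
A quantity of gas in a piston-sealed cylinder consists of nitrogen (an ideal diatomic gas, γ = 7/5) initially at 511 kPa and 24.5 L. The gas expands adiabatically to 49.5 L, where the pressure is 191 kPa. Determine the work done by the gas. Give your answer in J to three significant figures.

Adiabatic: W = (P₁V₁ − P₂V₂)/(γ − 1) with γ = 7/5.
P₁V₁ = 12520 J, P₂V₂ = 9454 J.
W = (12520 − 9454) / 0.4 = 7663 J.

W ≈ 7660 J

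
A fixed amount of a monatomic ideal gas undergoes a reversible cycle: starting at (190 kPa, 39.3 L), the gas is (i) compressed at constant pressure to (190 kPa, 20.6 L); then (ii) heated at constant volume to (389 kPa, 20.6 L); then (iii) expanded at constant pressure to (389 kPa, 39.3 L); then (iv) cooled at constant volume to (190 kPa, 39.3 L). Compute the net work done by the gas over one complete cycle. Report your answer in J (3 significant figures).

Constant-volume legs do no work.
W(i) = (190)(20.6 − 39.3) = -3553 J; W(iii) = (389)(39.3 − 20.6) = 7274 J.
W_net = -3553 + 7274 = 3721 J (the clockwise enclosed area).

W_net ≈ 3720 J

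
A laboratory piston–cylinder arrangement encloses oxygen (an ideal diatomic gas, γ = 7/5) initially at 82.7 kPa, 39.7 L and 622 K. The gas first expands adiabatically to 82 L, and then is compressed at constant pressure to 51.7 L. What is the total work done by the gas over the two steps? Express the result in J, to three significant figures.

W_total ≈ 1160 J

Step 1 (adiabatic): W = (P₁V₁ − P₂V₂)/(γ−1) = (3283 − 2456)/0.4 = 2067 J.
After step 1: P = 29.96 kPa, V = 82 L, T = 465.4 K.
Step 2 (isobaric): W = PΔV = (29.96 kPa)(51.7 − 82 L) = -907.6 J.
W_total = 2067 − 907.6 = 1160 J.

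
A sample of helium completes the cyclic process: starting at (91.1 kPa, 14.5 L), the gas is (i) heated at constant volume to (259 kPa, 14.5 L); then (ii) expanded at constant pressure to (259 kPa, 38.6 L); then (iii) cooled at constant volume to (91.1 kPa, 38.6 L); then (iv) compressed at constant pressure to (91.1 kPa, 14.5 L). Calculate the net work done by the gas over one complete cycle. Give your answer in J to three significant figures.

W_net ≈ 4050 J

Constant-volume legs do no work.
W(ii) = (259)(38.6 − 14.5) = 6242 J; W(iv) = (91.1)(14.5 − 38.6) = -2196 J.
W_net = 6242 − 2196 = 4046 J (the clockwise enclosed area).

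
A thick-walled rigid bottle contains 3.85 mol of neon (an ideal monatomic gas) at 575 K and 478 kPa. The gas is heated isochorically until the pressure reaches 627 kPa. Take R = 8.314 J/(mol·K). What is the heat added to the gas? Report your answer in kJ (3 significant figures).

Constant volume ⇒ W = 0, so Q = ΔU = nCᵥΔT with Cᵥ = 3R/2 = 12.47 J/(mol·K).
At constant V, T₂/T₁ = P₂/P₁ ⇒ ΔT = T₁(P₂/P₁ − 1) = 575·(627/478 − 1) = 179.2 K.
ΔU = (3.85)(12.47)(179.2) = 8606 J.

Q ≈ 8.61 kJ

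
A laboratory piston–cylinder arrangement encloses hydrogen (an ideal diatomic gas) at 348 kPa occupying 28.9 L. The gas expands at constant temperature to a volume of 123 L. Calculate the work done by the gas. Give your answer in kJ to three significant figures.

W ≈ 14.6 kJ

Isothermal: W = nRT ln(V₂/V₁) = P₁V₁ ln(V₂/V₁).
P₁V₁ = (348 kPa)(28.9 L) = 10057 J.
W = 10057 × ln(123/28.9) = 10057 × 1.448
W_by_gas = 14566 J.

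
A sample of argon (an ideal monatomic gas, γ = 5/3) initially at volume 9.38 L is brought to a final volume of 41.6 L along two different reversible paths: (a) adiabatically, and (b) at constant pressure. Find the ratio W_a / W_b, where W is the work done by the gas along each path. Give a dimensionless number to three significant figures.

Path (a) adiabatic: W = P₁V₁(1 − (V₁/V₂)^(γ−1))/(γ−1) → W_a/(P₁V₁) = 0.9443.
Path (b) isobaric: W = P₁(V₂ − V₁) → W_b/(P₁V₁) = 3.435.
W_a / W_b = 0.9443 / 3.435 = 0.2749.

W_a / W_b ≈ 0.275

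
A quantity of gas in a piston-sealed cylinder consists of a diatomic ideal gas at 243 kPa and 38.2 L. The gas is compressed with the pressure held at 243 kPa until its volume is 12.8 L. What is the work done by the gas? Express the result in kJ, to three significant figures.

W ≈ -6.17 kJ

Isobaric: W = P ΔV.
W = (243 kPa)(12.8 − 38.2 L) = (243)(-25.4) = -6172 J.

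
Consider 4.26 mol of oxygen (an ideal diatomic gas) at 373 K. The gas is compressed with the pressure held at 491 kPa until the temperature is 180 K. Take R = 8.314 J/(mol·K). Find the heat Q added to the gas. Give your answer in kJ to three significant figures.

Isobaric: W = nRΔT = (4.26)(8.314)(-193) = -6836 J.
ΔU = nCᵥΔT with Cᵥ = 5R/2: ΔU = (4.26)(20.79)(-193) = -17089 J.
Q = ΔU + W = -17089 − 6836 = -23925 J.

Q ≈ -23.9 kJ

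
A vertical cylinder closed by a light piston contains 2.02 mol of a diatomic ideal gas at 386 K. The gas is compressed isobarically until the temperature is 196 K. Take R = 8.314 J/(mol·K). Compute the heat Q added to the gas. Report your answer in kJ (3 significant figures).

Q ≈ -11.2 kJ

Isobaric: W = nRΔT = (2.02)(8.314)(-190) = -3191 J.
ΔU = nCᵥΔT with Cᵥ = 5R/2: ΔU = (2.02)(20.79)(-190) = -7977 J.
Q = ΔU + W = -7977 − 3191 = -11168 J.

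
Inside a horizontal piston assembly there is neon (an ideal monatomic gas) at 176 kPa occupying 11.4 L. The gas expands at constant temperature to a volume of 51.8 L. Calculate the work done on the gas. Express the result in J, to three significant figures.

Isothermal: W = nRT ln(V₂/V₁) = P₁V₁ ln(V₂/V₁).
P₁V₁ = (176 kPa)(11.4 L) = 2006 J.
W = 2006 × ln(51.8/11.4) = 2006 × 1.514
W_by_gas = 3037 J; work on gas = −W_by = -3037 J.

W ≈ -3040 J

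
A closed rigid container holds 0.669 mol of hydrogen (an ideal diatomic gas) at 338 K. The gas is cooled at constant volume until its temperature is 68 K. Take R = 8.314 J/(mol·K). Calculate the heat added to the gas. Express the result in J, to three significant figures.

Q ≈ -3750 J

Constant volume ⇒ W = 0, so Q = ΔU = nCᵥΔT with Cᵥ = 5R/2 = 20.79 J/(mol·K).
ΔU = (0.669)(20.79)(68 − 338) = -3754 J.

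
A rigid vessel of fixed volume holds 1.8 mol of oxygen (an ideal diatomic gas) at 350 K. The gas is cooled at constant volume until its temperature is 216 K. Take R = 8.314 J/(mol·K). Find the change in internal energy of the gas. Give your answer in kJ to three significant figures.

ΔU ≈ -5.01 kJ

Constant volume ⇒ W = 0, so Q = ΔU = nCᵥΔT with Cᵥ = 5R/2 = 20.79 J/(mol·K).
ΔU = (1.8)(20.79)(216 − 350) = -5013 J.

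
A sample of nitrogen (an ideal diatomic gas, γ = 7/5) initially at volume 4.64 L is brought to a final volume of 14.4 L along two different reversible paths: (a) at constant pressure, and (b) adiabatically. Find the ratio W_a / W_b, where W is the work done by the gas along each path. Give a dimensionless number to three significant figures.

W_a / W_b ≈ 2.31

Path (a) isobaric: W = P₁(V₂ − V₁) → W_a/(P₁V₁) = 2.103.
Path (b) adiabatic: W = P₁V₁(1 − (V₁/V₂)^(γ−1))/(γ−1) → W_b/(P₁V₁) = 0.9107.
W_a / W_b = 2.103 / 0.9107 = 2.31.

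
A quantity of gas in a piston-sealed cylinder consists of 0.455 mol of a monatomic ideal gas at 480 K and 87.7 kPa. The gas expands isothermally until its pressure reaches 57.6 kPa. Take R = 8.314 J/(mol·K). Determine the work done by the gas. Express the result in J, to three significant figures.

W ≈ 763 J

Isothermal process: W = nRT ln(V₂/V₁) = nRT ln(P₁/P₂).
W = (0.455)(8.314)(480) × ln(87.7/57.6)
  = 1816 × ln(1.523) = 1816 × 0.4204
W_by_gas = 763.4 J.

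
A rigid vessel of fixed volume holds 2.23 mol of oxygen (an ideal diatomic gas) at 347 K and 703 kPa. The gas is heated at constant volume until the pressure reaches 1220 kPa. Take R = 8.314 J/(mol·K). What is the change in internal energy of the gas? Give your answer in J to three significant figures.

ΔU ≈ 11800 J

Constant volume ⇒ W = 0, so Q = ΔU = nCᵥΔT with Cᵥ = 5R/2 = 20.79 J/(mol·K).
At constant V, T₂/T₁ = P₂/P₁ ⇒ ΔT = T₁(P₂/P₁ − 1) = 347·(1220/703 − 1) = 255.2 K.
ΔU = (2.23)(20.79)(255.2) = 11828 J.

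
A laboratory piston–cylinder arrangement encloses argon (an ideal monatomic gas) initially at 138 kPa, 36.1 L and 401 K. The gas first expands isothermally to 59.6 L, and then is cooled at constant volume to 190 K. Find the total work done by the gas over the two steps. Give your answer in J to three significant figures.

W_total ≈ 2500 J

Step 1 (isothermal): W = P₁V₁ ln(V₂/V₁) = (4982) ln(59.6/36.1) = 2498 J.
Step 2 (isochoric): W = 0 (constant volume).
W_total = 2498 + 0 = 2498 J.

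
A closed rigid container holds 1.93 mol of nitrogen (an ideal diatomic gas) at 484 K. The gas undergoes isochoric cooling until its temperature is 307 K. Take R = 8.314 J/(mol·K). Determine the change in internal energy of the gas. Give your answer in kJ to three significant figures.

Constant volume ⇒ W = 0, so Q = ΔU = nCᵥΔT with Cᵥ = 5R/2 = 20.79 J/(mol·K).
ΔU = (1.93)(20.79)(307 − 484) = -7100 J.

ΔU ≈ -7.10 kJ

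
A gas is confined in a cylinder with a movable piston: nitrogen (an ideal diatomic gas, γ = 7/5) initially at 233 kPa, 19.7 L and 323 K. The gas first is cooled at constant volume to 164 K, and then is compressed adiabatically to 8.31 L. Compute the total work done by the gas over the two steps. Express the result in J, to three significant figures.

Step 1 (isochoric): W = 0 (constant volume).
After step 1: P = 118.3 kPa (V unchanged).
Step 2 (adiabatic): W = (P₁V₁ − P₂V₂)/(γ−1) = (2331 − 3292)/0.4 = -2403 J.
W_total = 0 − 2403 = -2403 J.

W_total ≈ -2400 J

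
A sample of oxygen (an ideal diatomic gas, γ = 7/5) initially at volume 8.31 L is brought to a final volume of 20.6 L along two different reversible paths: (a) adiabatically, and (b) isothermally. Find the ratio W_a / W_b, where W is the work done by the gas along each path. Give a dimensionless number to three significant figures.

Path (a) adiabatic: W = P₁V₁(1 − (V₁/V₂)^(γ−1))/(γ−1) → W_a/(P₁V₁) = 0.7613.
Path (b) isothermal: W = P₁V₁ ln(V₂/V₁) → W_b/(P₁V₁) = 0.9078.
W_a / W_b = 0.7613 / 0.9078 = 0.8386.

W_a / W_b ≈ 0.839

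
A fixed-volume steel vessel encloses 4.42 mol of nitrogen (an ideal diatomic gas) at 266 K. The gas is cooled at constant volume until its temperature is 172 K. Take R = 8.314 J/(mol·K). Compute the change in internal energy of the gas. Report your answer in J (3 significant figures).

Constant volume ⇒ W = 0, so Q = ΔU = nCᵥΔT with Cᵥ = 5R/2 = 20.79 J/(mol·K).
ΔU = (4.42)(20.79)(172 − 266) = -8636 J.

ΔU ≈ -8640 J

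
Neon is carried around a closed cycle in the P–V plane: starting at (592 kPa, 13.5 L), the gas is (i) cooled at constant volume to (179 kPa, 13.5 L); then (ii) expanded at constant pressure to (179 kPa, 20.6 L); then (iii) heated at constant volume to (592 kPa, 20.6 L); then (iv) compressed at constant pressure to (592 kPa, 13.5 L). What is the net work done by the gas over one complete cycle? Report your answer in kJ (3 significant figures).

Constant-volume legs do no work.
W(ii) = (179)(20.6 − 13.5) = 1271 J; W(iv) = (592)(13.5 − 20.6) = -4203 J.
W_net = 1271 − 4203 = -2932 J (the counter-clockwise enclosed area).

W_net ≈ -2.93 kJ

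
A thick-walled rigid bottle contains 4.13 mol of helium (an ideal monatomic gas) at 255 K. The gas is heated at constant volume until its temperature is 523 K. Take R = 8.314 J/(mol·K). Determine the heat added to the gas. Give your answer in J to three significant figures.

Q ≈ 13800 J

Constant volume ⇒ W = 0, so Q = ΔU = nCᵥΔT with Cᵥ = 3R/2 = 12.47 J/(mol·K).
ΔU = (4.13)(12.47)(523 − 255) = 13803 J.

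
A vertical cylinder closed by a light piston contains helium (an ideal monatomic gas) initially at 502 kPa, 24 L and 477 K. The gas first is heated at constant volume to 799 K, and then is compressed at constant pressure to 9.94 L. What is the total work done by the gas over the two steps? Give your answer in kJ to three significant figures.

W_total ≈ -11.8 kJ

Step 1 (isochoric): W = 0 (constant volume).
After step 1: P = 840.9 kPa (V unchanged).
Step 2 (isobaric): W = PΔV = (840.9 kPa)(9.94 − 24 L) = -11823 J.
W_total = 0 − 11823 = -11823 J.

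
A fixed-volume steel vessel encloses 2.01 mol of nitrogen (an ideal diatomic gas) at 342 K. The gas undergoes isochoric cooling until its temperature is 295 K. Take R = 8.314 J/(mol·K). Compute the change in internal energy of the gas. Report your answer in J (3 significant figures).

ΔU ≈ -1960 J

Constant volume ⇒ W = 0, so Q = ΔU = nCᵥΔT with Cᵥ = 5R/2 = 20.79 J/(mol·K).
ΔU = (2.01)(20.79)(295 − 342) = -1964 J.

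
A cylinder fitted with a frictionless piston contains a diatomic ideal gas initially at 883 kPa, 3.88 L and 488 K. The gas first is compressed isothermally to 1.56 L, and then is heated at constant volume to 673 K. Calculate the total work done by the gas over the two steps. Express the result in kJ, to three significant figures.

W_total ≈ -3.12 kJ

Step 1 (isothermal): W = P₁V₁ ln(V₂/V₁) = (3426) ln(1.56/3.88) = -3122 J.
Step 2 (isochoric): W = 0 (constant volume).
W_total = -3122 + 0 = -3122 J.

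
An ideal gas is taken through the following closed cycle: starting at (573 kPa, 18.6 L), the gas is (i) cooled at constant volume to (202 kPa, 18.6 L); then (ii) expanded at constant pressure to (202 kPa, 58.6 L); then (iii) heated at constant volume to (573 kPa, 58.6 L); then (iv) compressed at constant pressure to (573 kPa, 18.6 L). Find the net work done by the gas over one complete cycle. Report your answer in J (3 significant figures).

Constant-volume legs do no work.
W(ii) = (202)(58.6 − 18.6) = 8080 J; W(iv) = (573)(18.6 − 58.6) = -22920 J.
W_net = 8080 − 22920 = -14840 J (the counter-clockwise enclosed area).

W_net ≈ -14800 J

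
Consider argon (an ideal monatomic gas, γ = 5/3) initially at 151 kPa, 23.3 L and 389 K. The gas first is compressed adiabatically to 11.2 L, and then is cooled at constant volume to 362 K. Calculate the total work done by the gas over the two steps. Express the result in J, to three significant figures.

W_total ≈ -3320 J

Step 1 (adiabatic): W = (P₁V₁ − P₂V₂)/(γ−1) = (3518 − 5734)/0.667 = -3323 J.
Step 2 (isochoric): W = 0 (constant volume).
W_total = -3323 + 0 = -3323 J.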